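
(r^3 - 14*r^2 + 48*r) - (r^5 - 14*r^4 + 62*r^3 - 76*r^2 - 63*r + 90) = -r^5 + 14*r^4 - 61*r^3 + 62*r^2 + 111*r - 90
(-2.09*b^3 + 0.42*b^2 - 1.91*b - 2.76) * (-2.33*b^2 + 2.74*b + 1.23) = 4.8697*b^5 - 6.7052*b^4 + 3.0304*b^3 + 1.714*b^2 - 9.9117*b - 3.3948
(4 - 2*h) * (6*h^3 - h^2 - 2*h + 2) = -12*h^4 + 26*h^3 - 12*h + 8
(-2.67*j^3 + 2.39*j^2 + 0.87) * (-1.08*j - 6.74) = 2.8836*j^4 + 15.4146*j^3 - 16.1086*j^2 - 0.9396*j - 5.8638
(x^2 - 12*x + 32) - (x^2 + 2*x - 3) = 35 - 14*x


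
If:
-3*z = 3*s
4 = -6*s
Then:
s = -2/3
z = 2/3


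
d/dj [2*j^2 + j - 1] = 4*j + 1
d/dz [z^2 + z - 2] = 2*z + 1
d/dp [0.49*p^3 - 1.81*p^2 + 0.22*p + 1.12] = 1.47*p^2 - 3.62*p + 0.22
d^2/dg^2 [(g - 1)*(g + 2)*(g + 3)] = 6*g + 8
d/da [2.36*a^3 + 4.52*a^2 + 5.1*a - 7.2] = 7.08*a^2 + 9.04*a + 5.1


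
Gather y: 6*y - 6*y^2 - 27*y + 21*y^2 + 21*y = 15*y^2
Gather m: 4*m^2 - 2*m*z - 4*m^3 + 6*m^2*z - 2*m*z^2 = -4*m^3 + m^2*(6*z + 4) + m*(-2*z^2 - 2*z)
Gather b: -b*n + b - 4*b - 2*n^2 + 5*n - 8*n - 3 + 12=b*(-n - 3) - 2*n^2 - 3*n + 9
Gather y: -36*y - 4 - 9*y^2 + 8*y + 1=-9*y^2 - 28*y - 3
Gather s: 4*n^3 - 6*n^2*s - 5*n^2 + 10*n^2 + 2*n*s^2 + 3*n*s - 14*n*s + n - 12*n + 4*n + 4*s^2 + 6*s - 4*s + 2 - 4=4*n^3 + 5*n^2 - 7*n + s^2*(2*n + 4) + s*(-6*n^2 - 11*n + 2) - 2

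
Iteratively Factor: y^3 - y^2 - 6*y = (y - 3)*(y^2 + 2*y) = (y - 3)*(y + 2)*(y)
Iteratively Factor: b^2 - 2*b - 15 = (b - 5)*(b + 3)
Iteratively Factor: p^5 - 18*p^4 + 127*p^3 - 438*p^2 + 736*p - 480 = (p - 4)*(p^4 - 14*p^3 + 71*p^2 - 154*p + 120) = (p - 4)^2*(p^3 - 10*p^2 + 31*p - 30) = (p - 4)^2*(p - 3)*(p^2 - 7*p + 10) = (p - 5)*(p - 4)^2*(p - 3)*(p - 2)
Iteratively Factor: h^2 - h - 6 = (h - 3)*(h + 2)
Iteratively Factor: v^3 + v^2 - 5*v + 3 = (v - 1)*(v^2 + 2*v - 3) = (v - 1)^2*(v + 3)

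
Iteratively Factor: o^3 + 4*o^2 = (o)*(o^2 + 4*o) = o^2*(o + 4)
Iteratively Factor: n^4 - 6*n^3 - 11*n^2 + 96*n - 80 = (n - 5)*(n^3 - n^2 - 16*n + 16) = (n - 5)*(n - 1)*(n^2 - 16) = (n - 5)*(n - 1)*(n + 4)*(n - 4)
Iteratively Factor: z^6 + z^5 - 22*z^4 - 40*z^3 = (z)*(z^5 + z^4 - 22*z^3 - 40*z^2) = z*(z + 4)*(z^4 - 3*z^3 - 10*z^2) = z^2*(z + 4)*(z^3 - 3*z^2 - 10*z) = z^3*(z + 4)*(z^2 - 3*z - 10) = z^3*(z - 5)*(z + 4)*(z + 2)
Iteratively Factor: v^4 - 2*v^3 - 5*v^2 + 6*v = (v - 1)*(v^3 - v^2 - 6*v) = (v - 1)*(v + 2)*(v^2 - 3*v) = (v - 3)*(v - 1)*(v + 2)*(v)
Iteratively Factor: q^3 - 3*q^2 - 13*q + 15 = (q + 3)*(q^2 - 6*q + 5) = (q - 5)*(q + 3)*(q - 1)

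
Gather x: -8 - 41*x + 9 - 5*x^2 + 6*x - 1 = -5*x^2 - 35*x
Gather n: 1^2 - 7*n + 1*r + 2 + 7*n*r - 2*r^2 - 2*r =n*(7*r - 7) - 2*r^2 - r + 3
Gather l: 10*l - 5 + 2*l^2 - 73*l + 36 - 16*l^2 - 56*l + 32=-14*l^2 - 119*l + 63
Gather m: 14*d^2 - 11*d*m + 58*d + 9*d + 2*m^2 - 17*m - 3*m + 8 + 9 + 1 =14*d^2 + 67*d + 2*m^2 + m*(-11*d - 20) + 18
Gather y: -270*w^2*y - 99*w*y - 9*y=y*(-270*w^2 - 99*w - 9)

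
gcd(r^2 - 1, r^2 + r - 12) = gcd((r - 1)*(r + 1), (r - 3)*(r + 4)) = 1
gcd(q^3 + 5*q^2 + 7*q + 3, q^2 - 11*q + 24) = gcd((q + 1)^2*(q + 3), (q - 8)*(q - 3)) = 1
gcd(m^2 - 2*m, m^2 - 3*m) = m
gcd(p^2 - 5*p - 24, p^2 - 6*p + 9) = 1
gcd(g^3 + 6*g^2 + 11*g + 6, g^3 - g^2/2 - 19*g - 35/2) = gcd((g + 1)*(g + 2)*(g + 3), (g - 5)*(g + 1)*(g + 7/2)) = g + 1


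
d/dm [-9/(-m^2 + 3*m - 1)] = 9*(3 - 2*m)/(m^2 - 3*m + 1)^2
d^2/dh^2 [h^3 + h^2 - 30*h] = 6*h + 2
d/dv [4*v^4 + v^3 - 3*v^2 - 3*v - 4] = 16*v^3 + 3*v^2 - 6*v - 3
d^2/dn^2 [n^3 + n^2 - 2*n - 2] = 6*n + 2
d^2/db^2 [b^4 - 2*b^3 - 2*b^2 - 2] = 12*b^2 - 12*b - 4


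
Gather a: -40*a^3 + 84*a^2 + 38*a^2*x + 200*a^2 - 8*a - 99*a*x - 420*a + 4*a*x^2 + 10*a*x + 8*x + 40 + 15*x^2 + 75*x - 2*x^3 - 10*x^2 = -40*a^3 + a^2*(38*x + 284) + a*(4*x^2 - 89*x - 428) - 2*x^3 + 5*x^2 + 83*x + 40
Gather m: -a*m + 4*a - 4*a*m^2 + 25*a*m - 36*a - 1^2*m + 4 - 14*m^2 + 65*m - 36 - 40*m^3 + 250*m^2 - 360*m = -32*a - 40*m^3 + m^2*(236 - 4*a) + m*(24*a - 296) - 32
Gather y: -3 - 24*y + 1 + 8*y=-16*y - 2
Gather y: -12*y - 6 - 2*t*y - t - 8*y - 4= -t + y*(-2*t - 20) - 10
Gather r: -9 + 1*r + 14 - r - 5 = 0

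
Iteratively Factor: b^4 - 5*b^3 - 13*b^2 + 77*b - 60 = (b - 1)*(b^3 - 4*b^2 - 17*b + 60) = (b - 1)*(b + 4)*(b^2 - 8*b + 15) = (b - 5)*(b - 1)*(b + 4)*(b - 3)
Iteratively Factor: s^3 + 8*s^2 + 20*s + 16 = (s + 2)*(s^2 + 6*s + 8) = (s + 2)^2*(s + 4)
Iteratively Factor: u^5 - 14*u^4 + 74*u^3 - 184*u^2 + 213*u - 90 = (u - 3)*(u^4 - 11*u^3 + 41*u^2 - 61*u + 30) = (u - 5)*(u - 3)*(u^3 - 6*u^2 + 11*u - 6) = (u - 5)*(u - 3)*(u - 2)*(u^2 - 4*u + 3) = (u - 5)*(u - 3)*(u - 2)*(u - 1)*(u - 3)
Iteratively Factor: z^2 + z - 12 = (z + 4)*(z - 3)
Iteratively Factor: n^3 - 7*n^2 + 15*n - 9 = (n - 3)*(n^2 - 4*n + 3) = (n - 3)^2*(n - 1)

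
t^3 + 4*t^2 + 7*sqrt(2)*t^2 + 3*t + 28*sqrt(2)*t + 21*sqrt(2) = (t + 1)*(t + 3)*(t + 7*sqrt(2))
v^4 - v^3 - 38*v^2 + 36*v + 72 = (v - 6)*(v - 2)*(v + 1)*(v + 6)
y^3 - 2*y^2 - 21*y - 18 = (y - 6)*(y + 1)*(y + 3)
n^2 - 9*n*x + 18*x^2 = (n - 6*x)*(n - 3*x)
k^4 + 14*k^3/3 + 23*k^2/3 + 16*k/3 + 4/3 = (k + 2/3)*(k + 1)^2*(k + 2)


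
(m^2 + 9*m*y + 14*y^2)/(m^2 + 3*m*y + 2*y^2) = (m + 7*y)/(m + y)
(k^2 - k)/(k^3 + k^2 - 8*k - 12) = k*(k - 1)/(k^3 + k^2 - 8*k - 12)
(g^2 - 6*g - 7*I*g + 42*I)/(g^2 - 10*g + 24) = (g - 7*I)/(g - 4)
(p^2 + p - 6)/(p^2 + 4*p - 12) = (p + 3)/(p + 6)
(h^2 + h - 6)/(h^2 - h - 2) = (h + 3)/(h + 1)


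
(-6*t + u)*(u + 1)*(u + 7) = -6*t*u^2 - 48*t*u - 42*t + u^3 + 8*u^2 + 7*u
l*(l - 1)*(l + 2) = l^3 + l^2 - 2*l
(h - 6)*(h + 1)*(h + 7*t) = h^3 + 7*h^2*t - 5*h^2 - 35*h*t - 6*h - 42*t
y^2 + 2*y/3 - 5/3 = (y - 1)*(y + 5/3)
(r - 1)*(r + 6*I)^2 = r^3 - r^2 + 12*I*r^2 - 36*r - 12*I*r + 36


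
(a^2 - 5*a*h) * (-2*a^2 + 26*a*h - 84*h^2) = -2*a^4 + 36*a^3*h - 214*a^2*h^2 + 420*a*h^3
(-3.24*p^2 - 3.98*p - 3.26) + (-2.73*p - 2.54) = -3.24*p^2 - 6.71*p - 5.8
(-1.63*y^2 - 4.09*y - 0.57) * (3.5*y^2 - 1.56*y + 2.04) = -5.705*y^4 - 11.7722*y^3 + 1.0602*y^2 - 7.4544*y - 1.1628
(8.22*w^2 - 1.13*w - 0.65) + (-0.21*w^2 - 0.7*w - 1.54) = 8.01*w^2 - 1.83*w - 2.19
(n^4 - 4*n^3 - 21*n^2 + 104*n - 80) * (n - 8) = n^5 - 12*n^4 + 11*n^3 + 272*n^2 - 912*n + 640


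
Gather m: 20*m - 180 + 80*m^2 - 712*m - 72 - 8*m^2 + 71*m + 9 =72*m^2 - 621*m - 243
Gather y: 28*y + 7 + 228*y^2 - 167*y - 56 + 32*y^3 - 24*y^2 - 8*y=32*y^3 + 204*y^2 - 147*y - 49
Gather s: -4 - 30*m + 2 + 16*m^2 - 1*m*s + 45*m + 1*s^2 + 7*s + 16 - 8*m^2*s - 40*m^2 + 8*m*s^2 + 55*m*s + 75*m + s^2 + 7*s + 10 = -24*m^2 + 90*m + s^2*(8*m + 2) + s*(-8*m^2 + 54*m + 14) + 24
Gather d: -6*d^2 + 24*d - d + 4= -6*d^2 + 23*d + 4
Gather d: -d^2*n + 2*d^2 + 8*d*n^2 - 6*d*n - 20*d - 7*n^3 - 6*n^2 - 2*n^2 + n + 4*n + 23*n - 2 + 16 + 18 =d^2*(2 - n) + d*(8*n^2 - 6*n - 20) - 7*n^3 - 8*n^2 + 28*n + 32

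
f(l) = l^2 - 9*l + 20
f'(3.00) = -3.00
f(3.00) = 2.00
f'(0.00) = -9.00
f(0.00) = 20.00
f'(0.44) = -8.12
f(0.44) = 16.23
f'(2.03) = -4.94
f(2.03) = 5.85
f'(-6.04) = -21.08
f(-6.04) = 110.84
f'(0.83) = -7.34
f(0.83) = 13.22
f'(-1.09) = -11.18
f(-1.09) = 31.00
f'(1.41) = -6.18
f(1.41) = 9.30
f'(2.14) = -4.72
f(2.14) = 5.32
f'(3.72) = -1.56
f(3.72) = 0.36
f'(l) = 2*l - 9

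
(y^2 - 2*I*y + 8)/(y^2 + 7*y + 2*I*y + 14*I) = (y - 4*I)/(y + 7)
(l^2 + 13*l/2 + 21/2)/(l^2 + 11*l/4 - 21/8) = 4*(l + 3)/(4*l - 3)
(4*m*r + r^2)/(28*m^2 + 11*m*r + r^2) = r/(7*m + r)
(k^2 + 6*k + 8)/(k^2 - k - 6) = (k + 4)/(k - 3)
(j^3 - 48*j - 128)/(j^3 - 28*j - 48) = (-j^3 + 48*j + 128)/(-j^3 + 28*j + 48)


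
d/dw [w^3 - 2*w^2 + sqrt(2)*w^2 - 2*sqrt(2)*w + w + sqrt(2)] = 3*w^2 - 4*w + 2*sqrt(2)*w - 2*sqrt(2) + 1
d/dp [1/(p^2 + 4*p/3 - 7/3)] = 6*(-3*p - 2)/(3*p^2 + 4*p - 7)^2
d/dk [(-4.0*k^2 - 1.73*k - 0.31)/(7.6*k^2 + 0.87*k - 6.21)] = (9.668*k^2 + 54.392*k + 11.013)/(57.76*k^4 + 13.224*k^3 - 93.6351*k^2 - 10.8054*k + 38.5641)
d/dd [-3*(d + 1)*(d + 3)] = -6*d - 12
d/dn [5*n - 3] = 5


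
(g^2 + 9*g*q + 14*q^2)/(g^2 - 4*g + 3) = (g^2 + 9*g*q + 14*q^2)/(g^2 - 4*g + 3)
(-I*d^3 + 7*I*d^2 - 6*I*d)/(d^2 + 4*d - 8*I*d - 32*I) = I*d*(-d^2 + 7*d - 6)/(d^2 + 4*d - 8*I*d - 32*I)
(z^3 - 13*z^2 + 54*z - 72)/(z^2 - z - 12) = (z^2 - 9*z + 18)/(z + 3)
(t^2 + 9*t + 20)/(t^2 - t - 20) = (t + 5)/(t - 5)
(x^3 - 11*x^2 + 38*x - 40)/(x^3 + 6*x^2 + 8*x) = (x^3 - 11*x^2 + 38*x - 40)/(x*(x^2 + 6*x + 8))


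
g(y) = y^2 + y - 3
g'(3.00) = 7.00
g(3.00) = 9.00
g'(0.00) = 1.00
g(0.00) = -3.00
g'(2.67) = 6.34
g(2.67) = 6.80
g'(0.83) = 2.66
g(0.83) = -1.48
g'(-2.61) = -4.22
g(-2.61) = 1.20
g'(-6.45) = -11.90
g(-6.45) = 32.15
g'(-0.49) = 0.02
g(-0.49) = -3.25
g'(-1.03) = -1.06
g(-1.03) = -2.97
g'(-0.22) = 0.56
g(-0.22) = -3.17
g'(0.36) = 1.72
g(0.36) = -2.51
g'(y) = 2*y + 1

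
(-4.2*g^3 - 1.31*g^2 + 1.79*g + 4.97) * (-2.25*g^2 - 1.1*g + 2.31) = 9.45*g^5 + 7.5675*g^4 - 12.2885*g^3 - 16.1776*g^2 - 1.3321*g + 11.4807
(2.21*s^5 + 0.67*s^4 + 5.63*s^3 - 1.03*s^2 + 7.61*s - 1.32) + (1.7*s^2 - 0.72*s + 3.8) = 2.21*s^5 + 0.67*s^4 + 5.63*s^3 + 0.67*s^2 + 6.89*s + 2.48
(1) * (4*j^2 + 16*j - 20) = 4*j^2 + 16*j - 20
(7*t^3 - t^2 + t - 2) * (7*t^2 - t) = 49*t^5 - 14*t^4 + 8*t^3 - 15*t^2 + 2*t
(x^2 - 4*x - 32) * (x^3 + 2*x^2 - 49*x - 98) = x^5 - 2*x^4 - 89*x^3 + 34*x^2 + 1960*x + 3136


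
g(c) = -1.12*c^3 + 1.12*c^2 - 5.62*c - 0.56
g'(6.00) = -113.14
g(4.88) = -131.47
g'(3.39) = -36.64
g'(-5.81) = -132.05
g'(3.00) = -29.14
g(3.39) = -50.37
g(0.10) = -1.11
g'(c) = -3.36*c^2 + 2.24*c - 5.62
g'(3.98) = -49.93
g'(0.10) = -5.43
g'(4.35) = -59.46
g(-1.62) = 16.25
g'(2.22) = -17.21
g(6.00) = -235.88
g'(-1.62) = -18.07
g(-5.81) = 289.56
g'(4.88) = -74.71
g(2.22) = -19.77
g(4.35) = -96.00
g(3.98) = -75.80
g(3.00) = -37.58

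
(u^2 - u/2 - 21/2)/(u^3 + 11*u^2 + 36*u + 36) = (u - 7/2)/(u^2 + 8*u + 12)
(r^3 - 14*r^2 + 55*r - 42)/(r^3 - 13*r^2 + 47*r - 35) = (r - 6)/(r - 5)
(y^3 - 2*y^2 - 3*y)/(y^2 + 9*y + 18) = y*(y^2 - 2*y - 3)/(y^2 + 9*y + 18)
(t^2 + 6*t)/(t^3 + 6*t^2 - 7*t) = (t + 6)/(t^2 + 6*t - 7)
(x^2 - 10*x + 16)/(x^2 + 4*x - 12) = (x - 8)/(x + 6)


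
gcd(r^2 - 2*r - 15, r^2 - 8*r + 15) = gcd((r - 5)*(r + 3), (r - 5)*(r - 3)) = r - 5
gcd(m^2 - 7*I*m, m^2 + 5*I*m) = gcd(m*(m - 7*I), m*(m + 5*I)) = m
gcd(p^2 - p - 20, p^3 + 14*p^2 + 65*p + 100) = p + 4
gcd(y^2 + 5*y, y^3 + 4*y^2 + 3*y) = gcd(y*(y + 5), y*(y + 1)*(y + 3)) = y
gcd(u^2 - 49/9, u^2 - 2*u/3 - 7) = u + 7/3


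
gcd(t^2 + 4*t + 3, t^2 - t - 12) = t + 3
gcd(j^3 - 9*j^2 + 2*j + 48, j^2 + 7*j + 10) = j + 2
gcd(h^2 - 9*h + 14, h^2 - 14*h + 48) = 1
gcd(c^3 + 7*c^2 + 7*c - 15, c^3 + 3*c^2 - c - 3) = c^2 + 2*c - 3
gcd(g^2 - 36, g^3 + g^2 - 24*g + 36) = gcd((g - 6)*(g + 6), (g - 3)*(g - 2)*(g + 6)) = g + 6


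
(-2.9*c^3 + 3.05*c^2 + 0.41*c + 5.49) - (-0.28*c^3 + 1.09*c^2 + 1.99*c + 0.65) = -2.62*c^3 + 1.96*c^2 - 1.58*c + 4.84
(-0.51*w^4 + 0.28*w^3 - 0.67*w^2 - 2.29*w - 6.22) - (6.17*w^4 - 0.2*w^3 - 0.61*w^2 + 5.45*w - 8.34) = -6.68*w^4 + 0.48*w^3 - 0.0600000000000001*w^2 - 7.74*w + 2.12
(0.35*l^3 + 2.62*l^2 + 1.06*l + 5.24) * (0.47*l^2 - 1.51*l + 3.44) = 0.1645*l^5 + 0.7029*l^4 - 2.254*l^3 + 9.875*l^2 - 4.266*l + 18.0256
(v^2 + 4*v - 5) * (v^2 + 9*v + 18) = v^4 + 13*v^3 + 49*v^2 + 27*v - 90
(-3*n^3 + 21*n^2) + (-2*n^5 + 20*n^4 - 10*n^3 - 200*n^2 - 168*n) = -2*n^5 + 20*n^4 - 13*n^3 - 179*n^2 - 168*n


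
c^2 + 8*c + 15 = (c + 3)*(c + 5)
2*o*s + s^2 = s*(2*o + s)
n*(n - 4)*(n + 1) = n^3 - 3*n^2 - 4*n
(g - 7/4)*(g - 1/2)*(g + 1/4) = g^3 - 2*g^2 + 5*g/16 + 7/32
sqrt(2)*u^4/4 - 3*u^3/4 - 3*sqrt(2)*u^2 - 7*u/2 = u*(u/2 + sqrt(2)/2)*(u - 7*sqrt(2)/2)*(sqrt(2)*u/2 + 1)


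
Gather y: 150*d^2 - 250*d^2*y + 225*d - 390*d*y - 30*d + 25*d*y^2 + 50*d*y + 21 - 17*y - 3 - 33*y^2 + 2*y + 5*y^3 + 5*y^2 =150*d^2 + 195*d + 5*y^3 + y^2*(25*d - 28) + y*(-250*d^2 - 340*d - 15) + 18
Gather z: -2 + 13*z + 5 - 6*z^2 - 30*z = -6*z^2 - 17*z + 3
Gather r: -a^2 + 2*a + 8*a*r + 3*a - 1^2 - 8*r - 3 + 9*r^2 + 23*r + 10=-a^2 + 5*a + 9*r^2 + r*(8*a + 15) + 6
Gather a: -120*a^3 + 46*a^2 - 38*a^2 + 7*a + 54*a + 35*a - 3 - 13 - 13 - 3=-120*a^3 + 8*a^2 + 96*a - 32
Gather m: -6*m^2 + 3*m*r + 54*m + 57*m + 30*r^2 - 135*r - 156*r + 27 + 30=-6*m^2 + m*(3*r + 111) + 30*r^2 - 291*r + 57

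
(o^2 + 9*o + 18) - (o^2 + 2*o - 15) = 7*o + 33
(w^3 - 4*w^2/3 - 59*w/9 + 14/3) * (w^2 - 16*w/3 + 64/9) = w^5 - 20*w^4/3 + 23*w^3/3 + 814*w^2/27 - 5792*w/81 + 896/27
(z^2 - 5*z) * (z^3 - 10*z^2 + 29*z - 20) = z^5 - 15*z^4 + 79*z^3 - 165*z^2 + 100*z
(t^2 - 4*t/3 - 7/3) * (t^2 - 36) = t^4 - 4*t^3/3 - 115*t^2/3 + 48*t + 84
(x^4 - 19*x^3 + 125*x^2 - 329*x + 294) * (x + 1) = x^5 - 18*x^4 + 106*x^3 - 204*x^2 - 35*x + 294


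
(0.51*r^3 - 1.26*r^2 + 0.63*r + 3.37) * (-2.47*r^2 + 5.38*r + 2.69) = -1.2597*r^5 + 5.856*r^4 - 6.963*r^3 - 8.3239*r^2 + 19.8253*r + 9.0653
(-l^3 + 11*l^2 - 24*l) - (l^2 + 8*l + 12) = -l^3 + 10*l^2 - 32*l - 12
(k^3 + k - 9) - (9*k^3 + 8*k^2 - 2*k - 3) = -8*k^3 - 8*k^2 + 3*k - 6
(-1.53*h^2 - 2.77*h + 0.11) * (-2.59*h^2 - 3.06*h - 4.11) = 3.9627*h^4 + 11.8561*h^3 + 14.4796*h^2 + 11.0481*h - 0.4521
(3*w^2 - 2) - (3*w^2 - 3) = 1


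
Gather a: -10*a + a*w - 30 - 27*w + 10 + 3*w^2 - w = a*(w - 10) + 3*w^2 - 28*w - 20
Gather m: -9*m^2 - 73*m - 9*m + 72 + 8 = -9*m^2 - 82*m + 80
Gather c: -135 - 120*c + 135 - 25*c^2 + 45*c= -25*c^2 - 75*c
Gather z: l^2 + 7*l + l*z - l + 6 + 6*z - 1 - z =l^2 + 6*l + z*(l + 5) + 5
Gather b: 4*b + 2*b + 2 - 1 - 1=6*b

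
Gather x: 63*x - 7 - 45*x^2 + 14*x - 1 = -45*x^2 + 77*x - 8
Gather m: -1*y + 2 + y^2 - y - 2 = y^2 - 2*y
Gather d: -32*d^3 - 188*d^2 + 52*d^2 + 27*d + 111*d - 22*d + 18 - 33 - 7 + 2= -32*d^3 - 136*d^2 + 116*d - 20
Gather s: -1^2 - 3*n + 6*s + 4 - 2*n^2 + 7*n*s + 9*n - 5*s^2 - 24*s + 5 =-2*n^2 + 6*n - 5*s^2 + s*(7*n - 18) + 8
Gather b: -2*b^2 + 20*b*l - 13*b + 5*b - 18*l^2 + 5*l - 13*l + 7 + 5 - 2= -2*b^2 + b*(20*l - 8) - 18*l^2 - 8*l + 10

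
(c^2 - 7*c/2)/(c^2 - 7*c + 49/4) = 2*c/(2*c - 7)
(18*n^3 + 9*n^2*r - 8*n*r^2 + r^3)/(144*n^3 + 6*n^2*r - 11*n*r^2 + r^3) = (-3*n^2 - 2*n*r + r^2)/(-24*n^2 - 5*n*r + r^2)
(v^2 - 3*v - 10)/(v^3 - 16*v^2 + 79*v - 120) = (v + 2)/(v^2 - 11*v + 24)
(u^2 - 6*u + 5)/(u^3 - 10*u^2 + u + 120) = (u - 1)/(u^2 - 5*u - 24)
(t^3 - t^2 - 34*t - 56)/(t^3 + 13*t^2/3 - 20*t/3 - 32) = 3*(t^2 - 5*t - 14)/(3*t^2 + t - 24)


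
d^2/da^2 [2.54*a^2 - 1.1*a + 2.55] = 5.08000000000000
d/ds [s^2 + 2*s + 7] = 2*s + 2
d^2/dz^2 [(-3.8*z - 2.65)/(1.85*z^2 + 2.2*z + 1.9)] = (-(3.7*z + 2.2)*(3.8*z + 2.65)*(7.4*z + 4.4) + (42.18*z + 26.525)*(1.85*z^2 + 2.2*z + 1.9))/(1.85*z^2 + 2.2*z + 1.9)^3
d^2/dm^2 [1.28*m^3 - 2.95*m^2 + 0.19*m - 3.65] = 7.68*m - 5.9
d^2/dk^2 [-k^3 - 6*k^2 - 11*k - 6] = -6*k - 12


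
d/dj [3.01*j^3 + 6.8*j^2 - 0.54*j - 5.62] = 9.03*j^2 + 13.6*j - 0.54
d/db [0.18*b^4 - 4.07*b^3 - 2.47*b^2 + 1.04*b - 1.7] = 0.72*b^3 - 12.21*b^2 - 4.94*b + 1.04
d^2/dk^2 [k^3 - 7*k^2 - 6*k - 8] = 6*k - 14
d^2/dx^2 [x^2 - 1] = 2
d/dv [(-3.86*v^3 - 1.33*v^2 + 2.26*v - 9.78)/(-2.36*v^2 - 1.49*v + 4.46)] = (9.1096*v^4 + 11.5028*v^3 - 44.3315*v^2 - 58.0252*v - 4.4926)/(5.5696*v^4 + 7.0328*v^3 - 18.8311*v^2 - 13.2908*v + 19.8916)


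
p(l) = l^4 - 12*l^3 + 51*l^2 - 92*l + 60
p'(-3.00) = -830.00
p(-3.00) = 1200.00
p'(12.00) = 2860.00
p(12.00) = 6300.00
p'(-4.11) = -1397.04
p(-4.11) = 2418.08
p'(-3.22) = -927.25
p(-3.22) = 1393.17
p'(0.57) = -44.82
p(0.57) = 22.01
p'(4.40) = 0.58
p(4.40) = -4.84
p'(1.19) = -14.86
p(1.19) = 4.52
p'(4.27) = -1.43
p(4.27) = -4.78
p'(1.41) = -8.54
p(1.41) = 1.99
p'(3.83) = -4.69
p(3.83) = -3.25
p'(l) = 4*l^3 - 36*l^2 + 102*l - 92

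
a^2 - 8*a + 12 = (a - 6)*(a - 2)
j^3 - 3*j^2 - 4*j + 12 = (j - 3)*(j - 2)*(j + 2)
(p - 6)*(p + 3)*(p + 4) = p^3 + p^2 - 30*p - 72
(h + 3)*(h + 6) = h^2 + 9*h + 18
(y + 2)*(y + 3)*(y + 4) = y^3 + 9*y^2 + 26*y + 24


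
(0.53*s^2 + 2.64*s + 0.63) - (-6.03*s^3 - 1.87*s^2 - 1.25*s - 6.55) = 6.03*s^3 + 2.4*s^2 + 3.89*s + 7.18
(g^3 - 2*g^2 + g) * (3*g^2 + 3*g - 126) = 3*g^5 - 3*g^4 - 129*g^3 + 255*g^2 - 126*g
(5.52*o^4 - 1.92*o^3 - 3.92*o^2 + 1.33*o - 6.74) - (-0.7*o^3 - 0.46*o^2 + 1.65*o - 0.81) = 5.52*o^4 - 1.22*o^3 - 3.46*o^2 - 0.32*o - 5.93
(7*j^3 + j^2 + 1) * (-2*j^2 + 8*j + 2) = -14*j^5 + 54*j^4 + 22*j^3 + 8*j + 2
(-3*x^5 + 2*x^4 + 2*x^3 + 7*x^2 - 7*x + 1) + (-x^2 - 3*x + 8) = -3*x^5 + 2*x^4 + 2*x^3 + 6*x^2 - 10*x + 9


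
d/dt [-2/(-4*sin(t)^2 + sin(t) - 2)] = 2*(1 - 8*sin(t))*cos(t)/(4*sin(t)^2 - sin(t) + 2)^2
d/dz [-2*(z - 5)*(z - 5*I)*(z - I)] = -6*z^2 + z*(20 + 24*I) + 10 - 60*I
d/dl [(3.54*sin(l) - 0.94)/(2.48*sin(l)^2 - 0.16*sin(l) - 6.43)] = (-8.7792*sin(l)^2 + 4.6624*sin(l) - 22.9126)*cos(l)/(6.1504*sin(l)^4 - 0.7936*sin(l)^3 - 31.8672*sin(l)^2 + 2.0576*sin(l) + 41.3449)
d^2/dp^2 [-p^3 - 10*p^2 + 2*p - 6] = -6*p - 20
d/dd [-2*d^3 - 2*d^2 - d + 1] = -6*d^2 - 4*d - 1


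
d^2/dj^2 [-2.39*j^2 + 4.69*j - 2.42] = -4.78000000000000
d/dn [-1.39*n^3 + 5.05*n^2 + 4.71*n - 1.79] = -4.17*n^2 + 10.1*n + 4.71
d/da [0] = 0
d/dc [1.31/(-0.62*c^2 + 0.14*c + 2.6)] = (1.6244*c - 0.1834)/(-0.62*c^2 + 0.14*c + 2.6)^2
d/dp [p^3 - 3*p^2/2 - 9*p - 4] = 3*p^2 - 3*p - 9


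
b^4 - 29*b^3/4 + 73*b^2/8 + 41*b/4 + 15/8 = (b - 5)*(b - 3)*(b + 1/4)*(b + 1/2)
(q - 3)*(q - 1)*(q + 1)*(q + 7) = q^4 + 4*q^3 - 22*q^2 - 4*q + 21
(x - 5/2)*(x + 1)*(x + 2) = x^3 + x^2/2 - 11*x/2 - 5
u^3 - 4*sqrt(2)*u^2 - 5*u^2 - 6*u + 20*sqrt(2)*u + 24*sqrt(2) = (u - 6)*(u + 1)*(u - 4*sqrt(2))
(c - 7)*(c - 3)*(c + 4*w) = c^3 + 4*c^2*w - 10*c^2 - 40*c*w + 21*c + 84*w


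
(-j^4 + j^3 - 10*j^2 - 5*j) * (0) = 0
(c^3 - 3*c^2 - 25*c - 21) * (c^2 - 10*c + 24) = c^5 - 13*c^4 + 29*c^3 + 157*c^2 - 390*c - 504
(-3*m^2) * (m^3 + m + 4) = -3*m^5 - 3*m^3 - 12*m^2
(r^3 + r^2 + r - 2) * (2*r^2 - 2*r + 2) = 2*r^5 + 2*r^3 - 4*r^2 + 6*r - 4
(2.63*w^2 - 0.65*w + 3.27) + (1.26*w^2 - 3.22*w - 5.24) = 3.89*w^2 - 3.87*w - 1.97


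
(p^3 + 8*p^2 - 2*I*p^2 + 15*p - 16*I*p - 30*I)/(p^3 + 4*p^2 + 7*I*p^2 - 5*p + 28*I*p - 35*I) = (p^2 + p*(3 - 2*I) - 6*I)/(p^2 + p*(-1 + 7*I) - 7*I)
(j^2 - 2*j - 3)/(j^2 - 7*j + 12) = (j + 1)/(j - 4)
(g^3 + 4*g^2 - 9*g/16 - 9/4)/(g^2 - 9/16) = g + 4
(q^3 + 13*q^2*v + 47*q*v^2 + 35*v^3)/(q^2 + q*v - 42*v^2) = (q^2 + 6*q*v + 5*v^2)/(q - 6*v)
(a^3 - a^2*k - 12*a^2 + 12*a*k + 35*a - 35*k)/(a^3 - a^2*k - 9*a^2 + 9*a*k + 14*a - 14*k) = (a - 5)/(a - 2)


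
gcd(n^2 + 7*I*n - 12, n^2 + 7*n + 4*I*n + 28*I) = n + 4*I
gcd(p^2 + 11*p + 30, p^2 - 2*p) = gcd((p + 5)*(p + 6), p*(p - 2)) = 1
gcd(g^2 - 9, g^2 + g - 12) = g - 3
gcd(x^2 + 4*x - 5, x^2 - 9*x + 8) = x - 1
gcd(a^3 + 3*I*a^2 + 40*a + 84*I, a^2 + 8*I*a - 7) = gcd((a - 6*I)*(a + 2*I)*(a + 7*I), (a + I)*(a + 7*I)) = a + 7*I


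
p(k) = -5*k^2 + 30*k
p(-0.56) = -18.37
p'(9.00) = -60.00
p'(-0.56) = 35.60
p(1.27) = 30.04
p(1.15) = 27.89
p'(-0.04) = 30.40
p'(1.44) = 15.60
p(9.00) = -135.00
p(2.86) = 44.90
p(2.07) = 40.68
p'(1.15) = 18.50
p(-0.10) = -3.05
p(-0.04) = -1.21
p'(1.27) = 17.30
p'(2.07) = 9.30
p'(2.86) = 1.40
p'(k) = 30 - 10*k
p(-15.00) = -1575.00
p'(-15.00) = 180.00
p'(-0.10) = 31.00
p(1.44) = 32.83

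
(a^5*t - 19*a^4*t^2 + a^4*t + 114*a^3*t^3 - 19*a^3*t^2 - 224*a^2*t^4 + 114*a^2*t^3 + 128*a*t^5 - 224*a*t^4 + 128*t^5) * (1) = a^5*t - 19*a^4*t^2 + a^4*t + 114*a^3*t^3 - 19*a^3*t^2 - 224*a^2*t^4 + 114*a^2*t^3 + 128*a*t^5 - 224*a*t^4 + 128*t^5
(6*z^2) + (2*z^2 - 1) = 8*z^2 - 1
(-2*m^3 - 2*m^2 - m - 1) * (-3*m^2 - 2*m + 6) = 6*m^5 + 10*m^4 - 5*m^3 - 7*m^2 - 4*m - 6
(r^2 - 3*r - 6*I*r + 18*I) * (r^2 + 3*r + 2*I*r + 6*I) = r^4 - 4*I*r^3 + 3*r^2 + 36*I*r - 108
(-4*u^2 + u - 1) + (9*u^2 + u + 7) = 5*u^2 + 2*u + 6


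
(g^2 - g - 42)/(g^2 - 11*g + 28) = (g + 6)/(g - 4)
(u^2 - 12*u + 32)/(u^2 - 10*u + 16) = (u - 4)/(u - 2)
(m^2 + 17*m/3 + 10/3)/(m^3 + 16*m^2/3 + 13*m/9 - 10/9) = 3/(3*m - 1)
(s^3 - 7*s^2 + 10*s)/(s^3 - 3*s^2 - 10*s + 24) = s*(s - 5)/(s^2 - s - 12)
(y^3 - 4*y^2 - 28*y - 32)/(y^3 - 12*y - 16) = (y - 8)/(y - 4)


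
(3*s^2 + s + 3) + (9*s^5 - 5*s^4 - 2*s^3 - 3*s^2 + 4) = 9*s^5 - 5*s^4 - 2*s^3 + s + 7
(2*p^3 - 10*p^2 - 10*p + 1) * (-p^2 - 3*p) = -2*p^5 + 4*p^4 + 40*p^3 + 29*p^2 - 3*p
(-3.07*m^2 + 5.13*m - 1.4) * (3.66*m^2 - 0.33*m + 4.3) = -11.2362*m^4 + 19.7889*m^3 - 20.0179*m^2 + 22.521*m - 6.02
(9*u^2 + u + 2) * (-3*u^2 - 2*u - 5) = -27*u^4 - 21*u^3 - 53*u^2 - 9*u - 10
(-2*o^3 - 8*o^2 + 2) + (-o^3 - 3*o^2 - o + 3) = -3*o^3 - 11*o^2 - o + 5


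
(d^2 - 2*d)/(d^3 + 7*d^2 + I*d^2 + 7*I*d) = (d - 2)/(d^2 + d*(7 + I) + 7*I)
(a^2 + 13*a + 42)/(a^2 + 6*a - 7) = (a + 6)/(a - 1)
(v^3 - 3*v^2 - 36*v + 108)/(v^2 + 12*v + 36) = (v^2 - 9*v + 18)/(v + 6)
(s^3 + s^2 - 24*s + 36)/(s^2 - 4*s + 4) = (s^2 + 3*s - 18)/(s - 2)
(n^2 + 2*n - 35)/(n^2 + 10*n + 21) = (n - 5)/(n + 3)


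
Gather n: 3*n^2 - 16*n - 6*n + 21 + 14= 3*n^2 - 22*n + 35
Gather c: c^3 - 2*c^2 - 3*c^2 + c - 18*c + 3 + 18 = c^3 - 5*c^2 - 17*c + 21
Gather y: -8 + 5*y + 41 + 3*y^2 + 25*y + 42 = 3*y^2 + 30*y + 75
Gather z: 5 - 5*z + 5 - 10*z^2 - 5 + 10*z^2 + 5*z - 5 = 0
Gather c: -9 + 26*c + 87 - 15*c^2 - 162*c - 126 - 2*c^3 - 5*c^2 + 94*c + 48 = -2*c^3 - 20*c^2 - 42*c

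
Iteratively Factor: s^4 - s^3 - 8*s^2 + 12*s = (s - 2)*(s^3 + s^2 - 6*s) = (s - 2)^2*(s^2 + 3*s) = (s - 2)^2*(s + 3)*(s)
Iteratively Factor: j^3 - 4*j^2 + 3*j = (j - 1)*(j^2 - 3*j) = j*(j - 1)*(j - 3)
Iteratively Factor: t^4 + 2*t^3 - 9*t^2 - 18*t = (t + 2)*(t^3 - 9*t) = (t + 2)*(t + 3)*(t^2 - 3*t) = (t - 3)*(t + 2)*(t + 3)*(t)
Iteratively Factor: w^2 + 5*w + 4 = (w + 4)*(w + 1)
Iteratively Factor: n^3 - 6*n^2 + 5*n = (n)*(n^2 - 6*n + 5) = n*(n - 1)*(n - 5)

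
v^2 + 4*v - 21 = (v - 3)*(v + 7)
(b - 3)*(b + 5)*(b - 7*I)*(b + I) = b^4 + 2*b^3 - 6*I*b^3 - 8*b^2 - 12*I*b^2 + 14*b + 90*I*b - 105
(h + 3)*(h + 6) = h^2 + 9*h + 18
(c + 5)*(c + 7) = c^2 + 12*c + 35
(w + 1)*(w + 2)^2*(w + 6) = w^4 + 11*w^3 + 38*w^2 + 52*w + 24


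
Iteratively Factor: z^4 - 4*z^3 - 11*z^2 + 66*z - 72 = (z - 3)*(z^3 - z^2 - 14*z + 24) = (z - 3)*(z - 2)*(z^2 + z - 12) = (z - 3)^2*(z - 2)*(z + 4)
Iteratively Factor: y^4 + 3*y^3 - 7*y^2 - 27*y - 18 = (y + 3)*(y^3 - 7*y - 6) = (y + 2)*(y + 3)*(y^2 - 2*y - 3) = (y + 1)*(y + 2)*(y + 3)*(y - 3)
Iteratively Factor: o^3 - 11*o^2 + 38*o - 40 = (o - 2)*(o^2 - 9*o + 20) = (o - 4)*(o - 2)*(o - 5)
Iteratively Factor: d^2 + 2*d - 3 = (d - 1)*(d + 3)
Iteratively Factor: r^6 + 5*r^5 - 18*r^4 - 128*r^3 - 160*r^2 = (r - 5)*(r^5 + 10*r^4 + 32*r^3 + 32*r^2) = (r - 5)*(r + 2)*(r^4 + 8*r^3 + 16*r^2) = r*(r - 5)*(r + 2)*(r^3 + 8*r^2 + 16*r) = r^2*(r - 5)*(r + 2)*(r^2 + 8*r + 16) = r^2*(r - 5)*(r + 2)*(r + 4)*(r + 4)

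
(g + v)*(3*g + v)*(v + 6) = 3*g^2*v + 18*g^2 + 4*g*v^2 + 24*g*v + v^3 + 6*v^2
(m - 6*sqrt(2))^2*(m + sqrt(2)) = m^3 - 11*sqrt(2)*m^2 + 48*m + 72*sqrt(2)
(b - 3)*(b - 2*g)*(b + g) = b^3 - b^2*g - 3*b^2 - 2*b*g^2 + 3*b*g + 6*g^2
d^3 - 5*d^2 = d^2*(d - 5)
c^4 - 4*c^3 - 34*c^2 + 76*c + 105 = (c - 7)*(c - 3)*(c + 1)*(c + 5)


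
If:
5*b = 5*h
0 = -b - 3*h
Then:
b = 0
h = 0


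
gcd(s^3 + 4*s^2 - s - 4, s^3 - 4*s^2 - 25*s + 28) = s^2 + 3*s - 4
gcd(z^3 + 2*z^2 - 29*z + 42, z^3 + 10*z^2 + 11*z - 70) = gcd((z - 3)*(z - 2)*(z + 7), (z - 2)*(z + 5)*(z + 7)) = z^2 + 5*z - 14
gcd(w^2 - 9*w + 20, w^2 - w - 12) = w - 4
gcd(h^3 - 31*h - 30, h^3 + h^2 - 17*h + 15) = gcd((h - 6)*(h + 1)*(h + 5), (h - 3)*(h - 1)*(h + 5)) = h + 5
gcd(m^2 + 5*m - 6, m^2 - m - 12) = 1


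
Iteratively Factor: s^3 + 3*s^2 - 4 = (s + 2)*(s^2 + s - 2) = (s - 1)*(s + 2)*(s + 2)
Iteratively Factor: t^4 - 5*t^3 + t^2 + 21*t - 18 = (t - 1)*(t^3 - 4*t^2 - 3*t + 18) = (t - 3)*(t - 1)*(t^2 - t - 6) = (t - 3)*(t - 1)*(t + 2)*(t - 3)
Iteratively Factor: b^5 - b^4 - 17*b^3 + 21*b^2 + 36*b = (b + 4)*(b^4 - 5*b^3 + 3*b^2 + 9*b) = b*(b + 4)*(b^3 - 5*b^2 + 3*b + 9) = b*(b + 1)*(b + 4)*(b^2 - 6*b + 9) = b*(b - 3)*(b + 1)*(b + 4)*(b - 3)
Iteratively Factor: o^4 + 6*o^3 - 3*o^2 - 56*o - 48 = (o - 3)*(o^3 + 9*o^2 + 24*o + 16) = (o - 3)*(o + 1)*(o^2 + 8*o + 16) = (o - 3)*(o + 1)*(o + 4)*(o + 4)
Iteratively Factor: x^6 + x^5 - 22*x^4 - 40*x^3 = (x)*(x^5 + x^4 - 22*x^3 - 40*x^2) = x^2*(x^4 + x^3 - 22*x^2 - 40*x) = x^2*(x + 2)*(x^3 - x^2 - 20*x) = x^3*(x + 2)*(x^2 - x - 20) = x^3*(x + 2)*(x + 4)*(x - 5)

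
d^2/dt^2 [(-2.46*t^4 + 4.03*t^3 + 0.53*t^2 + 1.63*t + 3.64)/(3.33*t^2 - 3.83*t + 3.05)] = (-54.557388*t^6 + 188.247564*t^5 - 366.422904*t^4 + 545.822732*t^3 - 347.184564*t^2 - 152.941296*t + 80.792612)/(36.926037*t^6 - 127.411461*t^5 + 248.005746*t^4 - 289.578257*t^3 + 227.15241*t^2 - 106.885725*t + 28.372625)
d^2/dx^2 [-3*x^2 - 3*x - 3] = -6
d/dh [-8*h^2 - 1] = -16*h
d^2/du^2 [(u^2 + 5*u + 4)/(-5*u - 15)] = 4/(5*(u^3 + 9*u^2 + 27*u + 27))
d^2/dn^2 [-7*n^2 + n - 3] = -14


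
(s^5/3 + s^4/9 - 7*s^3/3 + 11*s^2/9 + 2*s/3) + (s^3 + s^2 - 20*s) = s^5/3 + s^4/9 - 4*s^3/3 + 20*s^2/9 - 58*s/3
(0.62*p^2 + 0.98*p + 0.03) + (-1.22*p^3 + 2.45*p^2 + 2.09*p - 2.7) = -1.22*p^3 + 3.07*p^2 + 3.07*p - 2.67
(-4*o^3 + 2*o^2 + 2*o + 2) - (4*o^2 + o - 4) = -4*o^3 - 2*o^2 + o + 6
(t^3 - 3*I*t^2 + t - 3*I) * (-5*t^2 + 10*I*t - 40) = -5*t^5 + 25*I*t^4 - 15*t^3 + 145*I*t^2 - 10*t + 120*I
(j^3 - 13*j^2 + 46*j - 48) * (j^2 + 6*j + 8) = j^5 - 7*j^4 - 24*j^3 + 124*j^2 + 80*j - 384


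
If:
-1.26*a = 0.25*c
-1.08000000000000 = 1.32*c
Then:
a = 0.16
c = -0.82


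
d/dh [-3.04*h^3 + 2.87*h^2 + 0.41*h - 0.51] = -9.12*h^2 + 5.74*h + 0.41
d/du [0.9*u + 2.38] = 0.900000000000000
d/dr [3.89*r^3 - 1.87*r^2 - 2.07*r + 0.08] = 11.67*r^2 - 3.74*r - 2.07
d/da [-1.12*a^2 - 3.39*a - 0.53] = -2.24*a - 3.39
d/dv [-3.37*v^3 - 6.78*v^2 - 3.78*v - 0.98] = -10.11*v^2 - 13.56*v - 3.78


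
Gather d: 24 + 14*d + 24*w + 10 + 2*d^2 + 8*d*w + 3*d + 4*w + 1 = 2*d^2 + d*(8*w + 17) + 28*w + 35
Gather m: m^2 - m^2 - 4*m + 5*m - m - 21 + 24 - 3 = 0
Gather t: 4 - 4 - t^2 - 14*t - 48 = -t^2 - 14*t - 48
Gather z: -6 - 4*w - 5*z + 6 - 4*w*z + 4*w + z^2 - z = z^2 + z*(-4*w - 6)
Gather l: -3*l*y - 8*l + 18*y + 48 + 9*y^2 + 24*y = l*(-3*y - 8) + 9*y^2 + 42*y + 48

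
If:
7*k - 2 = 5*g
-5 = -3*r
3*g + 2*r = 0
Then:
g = -10/9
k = -32/63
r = 5/3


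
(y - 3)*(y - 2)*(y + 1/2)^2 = y^4 - 4*y^3 + 5*y^2/4 + 19*y/4 + 3/2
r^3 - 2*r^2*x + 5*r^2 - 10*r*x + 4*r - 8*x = (r + 1)*(r + 4)*(r - 2*x)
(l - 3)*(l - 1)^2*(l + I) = l^4 - 5*l^3 + I*l^3 + 7*l^2 - 5*I*l^2 - 3*l + 7*I*l - 3*I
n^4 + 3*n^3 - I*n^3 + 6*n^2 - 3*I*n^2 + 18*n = n*(n + 3)*(n - 3*I)*(n + 2*I)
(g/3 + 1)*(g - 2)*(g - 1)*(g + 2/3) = g^4/3 + 2*g^3/9 - 7*g^2/3 + 4*g/9 + 4/3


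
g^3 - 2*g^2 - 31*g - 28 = (g - 7)*(g + 1)*(g + 4)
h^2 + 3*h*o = h*(h + 3*o)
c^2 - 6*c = c*(c - 6)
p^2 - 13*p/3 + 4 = (p - 3)*(p - 4/3)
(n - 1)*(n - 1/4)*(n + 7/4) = n^3 + n^2/2 - 31*n/16 + 7/16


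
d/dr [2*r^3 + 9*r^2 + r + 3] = 6*r^2 + 18*r + 1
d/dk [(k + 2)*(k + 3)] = 2*k + 5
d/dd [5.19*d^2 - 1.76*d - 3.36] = 10.38*d - 1.76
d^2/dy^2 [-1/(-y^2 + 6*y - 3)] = 2*(-y^2 + 6*y + 4*(y - 3)^2 - 3)/(y^2 - 6*y + 3)^3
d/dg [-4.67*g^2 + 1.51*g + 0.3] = 1.51 - 9.34*g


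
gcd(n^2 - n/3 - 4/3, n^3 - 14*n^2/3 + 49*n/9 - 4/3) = n - 4/3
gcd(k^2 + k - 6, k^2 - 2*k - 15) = k + 3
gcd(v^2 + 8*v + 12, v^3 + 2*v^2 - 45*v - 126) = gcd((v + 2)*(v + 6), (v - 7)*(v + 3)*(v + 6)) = v + 6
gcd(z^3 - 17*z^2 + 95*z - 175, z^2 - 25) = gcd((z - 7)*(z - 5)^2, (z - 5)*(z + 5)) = z - 5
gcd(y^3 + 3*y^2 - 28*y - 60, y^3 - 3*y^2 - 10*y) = y^2 - 3*y - 10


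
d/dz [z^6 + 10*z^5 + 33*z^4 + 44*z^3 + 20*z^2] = 2*z*(3*z^4 + 25*z^3 + 66*z^2 + 66*z + 20)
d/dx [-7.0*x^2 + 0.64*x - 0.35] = 0.64 - 14.0*x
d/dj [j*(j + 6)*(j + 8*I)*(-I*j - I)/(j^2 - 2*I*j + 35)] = (-2*I*j^5 + j^4*(2 - 7*I) + j^3*(-28 - 172*I) + j^2*(780 - 847*I) + j*(3920 - 420*I) + 1680)/(j^4 - 4*I*j^3 + 66*j^2 - 140*I*j + 1225)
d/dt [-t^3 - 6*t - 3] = -3*t^2 - 6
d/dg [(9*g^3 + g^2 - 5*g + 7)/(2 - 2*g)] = (-9*g^3 + 13*g^2 + g + 1)/(g^2 - 2*g + 1)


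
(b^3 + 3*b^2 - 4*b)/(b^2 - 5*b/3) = 3*(b^2 + 3*b - 4)/(3*b - 5)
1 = 1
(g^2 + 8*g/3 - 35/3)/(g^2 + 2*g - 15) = (g - 7/3)/(g - 3)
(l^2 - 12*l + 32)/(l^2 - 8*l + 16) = (l - 8)/(l - 4)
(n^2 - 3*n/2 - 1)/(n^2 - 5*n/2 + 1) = (2*n + 1)/(2*n - 1)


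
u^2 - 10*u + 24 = (u - 6)*(u - 4)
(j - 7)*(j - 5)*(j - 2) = j^3 - 14*j^2 + 59*j - 70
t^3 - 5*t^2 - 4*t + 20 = (t - 5)*(t - 2)*(t + 2)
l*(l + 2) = l^2 + 2*l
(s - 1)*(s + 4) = s^2 + 3*s - 4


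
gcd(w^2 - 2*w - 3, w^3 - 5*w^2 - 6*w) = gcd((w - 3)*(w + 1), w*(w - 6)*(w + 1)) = w + 1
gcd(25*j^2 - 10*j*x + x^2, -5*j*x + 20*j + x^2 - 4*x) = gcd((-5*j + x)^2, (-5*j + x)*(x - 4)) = -5*j + x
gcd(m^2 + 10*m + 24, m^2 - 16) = m + 4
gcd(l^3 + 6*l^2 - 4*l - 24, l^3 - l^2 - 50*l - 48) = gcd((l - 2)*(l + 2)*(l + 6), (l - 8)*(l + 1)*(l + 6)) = l + 6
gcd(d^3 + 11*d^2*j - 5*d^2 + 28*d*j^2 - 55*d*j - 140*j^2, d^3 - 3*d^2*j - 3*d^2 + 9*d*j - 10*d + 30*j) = d - 5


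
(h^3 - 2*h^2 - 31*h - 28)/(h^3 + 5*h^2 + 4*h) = (h - 7)/h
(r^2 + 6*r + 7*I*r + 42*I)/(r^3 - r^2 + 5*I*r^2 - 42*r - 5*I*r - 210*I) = (r + 7*I)/(r^2 + r*(-7 + 5*I) - 35*I)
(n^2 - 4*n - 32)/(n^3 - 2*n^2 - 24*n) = (n - 8)/(n*(n - 6))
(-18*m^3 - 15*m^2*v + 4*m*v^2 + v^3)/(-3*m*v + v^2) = 6*m^2/v + 7*m + v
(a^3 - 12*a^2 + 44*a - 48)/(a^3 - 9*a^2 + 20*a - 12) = (a - 4)/(a - 1)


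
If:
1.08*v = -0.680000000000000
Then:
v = -0.63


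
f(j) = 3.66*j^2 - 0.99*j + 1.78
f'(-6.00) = -44.91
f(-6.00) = 139.48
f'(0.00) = -0.99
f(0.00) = 1.78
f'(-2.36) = -18.27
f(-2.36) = 24.50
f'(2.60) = 18.04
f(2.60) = 23.95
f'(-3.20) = -24.41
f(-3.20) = 42.43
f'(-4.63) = -34.88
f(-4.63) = 84.82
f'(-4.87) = -36.64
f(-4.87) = 93.41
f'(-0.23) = -2.67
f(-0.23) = 2.20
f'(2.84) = 19.80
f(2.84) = 28.49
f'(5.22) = 37.22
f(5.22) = 96.34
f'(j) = 7.32*j - 0.99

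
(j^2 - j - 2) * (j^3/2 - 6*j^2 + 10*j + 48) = j^5/2 - 13*j^4/2 + 15*j^3 + 50*j^2 - 68*j - 96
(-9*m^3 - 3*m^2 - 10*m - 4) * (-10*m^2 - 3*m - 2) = 90*m^5 + 57*m^4 + 127*m^3 + 76*m^2 + 32*m + 8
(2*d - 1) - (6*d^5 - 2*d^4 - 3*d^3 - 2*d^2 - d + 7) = -6*d^5 + 2*d^4 + 3*d^3 + 2*d^2 + 3*d - 8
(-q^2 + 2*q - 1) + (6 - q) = -q^2 + q + 5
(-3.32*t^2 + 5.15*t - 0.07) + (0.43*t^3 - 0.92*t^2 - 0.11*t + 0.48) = 0.43*t^3 - 4.24*t^2 + 5.04*t + 0.41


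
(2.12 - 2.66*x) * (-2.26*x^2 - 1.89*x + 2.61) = 6.0116*x^3 + 0.2362*x^2 - 10.9494*x + 5.5332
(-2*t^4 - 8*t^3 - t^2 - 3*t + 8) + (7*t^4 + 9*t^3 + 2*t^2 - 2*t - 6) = 5*t^4 + t^3 + t^2 - 5*t + 2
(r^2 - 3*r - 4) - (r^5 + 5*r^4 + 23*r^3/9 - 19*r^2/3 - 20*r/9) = -r^5 - 5*r^4 - 23*r^3/9 + 22*r^2/3 - 7*r/9 - 4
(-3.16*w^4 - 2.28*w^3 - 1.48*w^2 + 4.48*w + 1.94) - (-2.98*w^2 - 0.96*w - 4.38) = -3.16*w^4 - 2.28*w^3 + 1.5*w^2 + 5.44*w + 6.32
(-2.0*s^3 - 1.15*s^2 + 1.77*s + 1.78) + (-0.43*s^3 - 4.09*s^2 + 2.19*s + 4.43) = -2.43*s^3 - 5.24*s^2 + 3.96*s + 6.21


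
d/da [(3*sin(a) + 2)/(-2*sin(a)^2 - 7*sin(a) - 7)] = (6*sin(a)^2 + 8*sin(a) - 7)*cos(a)/(7*sin(a) - cos(2*a) + 8)^2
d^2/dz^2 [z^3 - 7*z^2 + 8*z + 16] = 6*z - 14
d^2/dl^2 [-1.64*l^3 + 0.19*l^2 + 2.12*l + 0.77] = 0.38 - 9.84*l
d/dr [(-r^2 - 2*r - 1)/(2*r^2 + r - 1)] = 3/(4*r^2 - 4*r + 1)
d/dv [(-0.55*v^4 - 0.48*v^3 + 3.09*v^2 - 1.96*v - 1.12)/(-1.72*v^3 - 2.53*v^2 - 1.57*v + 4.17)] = (0.946*v^6 + 2.783*v^5 + 9.1197*v^4 - 14.4092*v^3 - 21.5941*v^2 + 20.1034*v - 9.9316)/(2.9584*v^6 + 8.7032*v^5 + 11.8017*v^4 - 6.4006*v^3 - 18.6353*v^2 - 13.0938*v + 17.3889)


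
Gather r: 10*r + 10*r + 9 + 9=20*r + 18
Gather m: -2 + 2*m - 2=2*m - 4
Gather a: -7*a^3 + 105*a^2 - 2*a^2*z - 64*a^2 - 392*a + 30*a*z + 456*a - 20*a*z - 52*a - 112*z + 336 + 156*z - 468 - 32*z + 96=-7*a^3 + a^2*(41 - 2*z) + a*(10*z + 12) + 12*z - 36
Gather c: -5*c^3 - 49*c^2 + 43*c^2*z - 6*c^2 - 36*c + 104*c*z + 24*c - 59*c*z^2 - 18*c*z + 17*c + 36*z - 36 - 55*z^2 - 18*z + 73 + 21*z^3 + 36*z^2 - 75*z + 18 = -5*c^3 + c^2*(43*z - 55) + c*(-59*z^2 + 86*z + 5) + 21*z^3 - 19*z^2 - 57*z + 55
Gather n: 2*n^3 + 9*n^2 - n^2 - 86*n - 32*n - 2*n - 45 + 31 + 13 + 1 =2*n^3 + 8*n^2 - 120*n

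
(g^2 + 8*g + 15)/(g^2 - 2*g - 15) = (g + 5)/(g - 5)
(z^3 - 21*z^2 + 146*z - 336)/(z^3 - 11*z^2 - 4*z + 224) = (z - 6)/(z + 4)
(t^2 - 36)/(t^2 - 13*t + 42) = (t + 6)/(t - 7)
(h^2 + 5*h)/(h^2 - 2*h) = (h + 5)/(h - 2)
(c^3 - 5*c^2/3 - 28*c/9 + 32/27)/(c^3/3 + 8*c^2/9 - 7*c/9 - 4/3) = (27*c^3 - 45*c^2 - 84*c + 32)/(3*(3*c^3 + 8*c^2 - 7*c - 12))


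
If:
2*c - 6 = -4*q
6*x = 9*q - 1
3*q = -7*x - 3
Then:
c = 265/81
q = -11/81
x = -10/27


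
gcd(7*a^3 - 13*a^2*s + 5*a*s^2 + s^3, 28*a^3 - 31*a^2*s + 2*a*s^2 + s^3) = -7*a^2 + 6*a*s + s^2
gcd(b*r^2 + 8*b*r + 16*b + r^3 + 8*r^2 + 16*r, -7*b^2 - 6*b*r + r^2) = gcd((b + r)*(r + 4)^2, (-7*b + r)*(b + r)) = b + r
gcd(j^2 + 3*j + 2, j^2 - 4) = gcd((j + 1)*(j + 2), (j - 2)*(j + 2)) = j + 2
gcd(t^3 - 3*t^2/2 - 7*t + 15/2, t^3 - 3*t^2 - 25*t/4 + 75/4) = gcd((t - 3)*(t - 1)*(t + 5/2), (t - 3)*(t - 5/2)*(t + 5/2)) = t^2 - t/2 - 15/2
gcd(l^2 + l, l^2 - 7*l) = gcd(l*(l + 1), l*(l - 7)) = l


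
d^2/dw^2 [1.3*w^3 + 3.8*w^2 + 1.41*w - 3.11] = 7.8*w + 7.6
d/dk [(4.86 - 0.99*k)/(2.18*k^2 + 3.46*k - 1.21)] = (2.1582*k^2 - 21.1896*k - 15.6177)/(4.7524*k^4 + 15.0856*k^3 + 6.696*k^2 - 8.3732*k + 1.4641)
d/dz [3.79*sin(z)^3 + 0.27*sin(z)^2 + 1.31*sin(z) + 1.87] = (11.37*sin(z)^2 + 0.54*sin(z) + 1.31)*cos(z)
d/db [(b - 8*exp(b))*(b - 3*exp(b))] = -11*b*exp(b) + 2*b + 48*exp(2*b) - 11*exp(b)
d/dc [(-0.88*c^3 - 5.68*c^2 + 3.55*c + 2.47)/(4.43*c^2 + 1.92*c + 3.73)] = (-3.8984*c^4 - 3.3792*c^3 - 36.4793*c^2 - 64.257*c + 8.4991)/(19.6249*c^4 + 17.0112*c^3 + 36.7342*c^2 + 14.3232*c + 13.9129)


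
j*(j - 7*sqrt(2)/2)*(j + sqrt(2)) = j^3 - 5*sqrt(2)*j^2/2 - 7*j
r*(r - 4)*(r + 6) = r^3 + 2*r^2 - 24*r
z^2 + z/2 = z*(z + 1/2)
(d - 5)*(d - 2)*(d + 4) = d^3 - 3*d^2 - 18*d + 40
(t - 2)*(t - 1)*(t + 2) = t^3 - t^2 - 4*t + 4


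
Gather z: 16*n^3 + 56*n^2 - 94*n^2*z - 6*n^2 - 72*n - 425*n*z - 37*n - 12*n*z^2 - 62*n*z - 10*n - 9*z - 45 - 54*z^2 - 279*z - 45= 16*n^3 + 50*n^2 - 119*n + z^2*(-12*n - 54) + z*(-94*n^2 - 487*n - 288) - 90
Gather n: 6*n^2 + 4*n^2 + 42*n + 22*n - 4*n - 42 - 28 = 10*n^2 + 60*n - 70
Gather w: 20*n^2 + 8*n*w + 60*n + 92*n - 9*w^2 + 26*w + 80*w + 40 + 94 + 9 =20*n^2 + 152*n - 9*w^2 + w*(8*n + 106) + 143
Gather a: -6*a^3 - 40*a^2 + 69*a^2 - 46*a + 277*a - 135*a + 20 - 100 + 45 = -6*a^3 + 29*a^2 + 96*a - 35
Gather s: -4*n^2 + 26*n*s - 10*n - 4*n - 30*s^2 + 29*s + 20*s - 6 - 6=-4*n^2 - 14*n - 30*s^2 + s*(26*n + 49) - 12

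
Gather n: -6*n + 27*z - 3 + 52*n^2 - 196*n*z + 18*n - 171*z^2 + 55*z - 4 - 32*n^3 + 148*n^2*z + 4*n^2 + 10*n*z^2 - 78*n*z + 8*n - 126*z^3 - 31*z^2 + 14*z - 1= -32*n^3 + n^2*(148*z + 56) + n*(10*z^2 - 274*z + 20) - 126*z^3 - 202*z^2 + 96*z - 8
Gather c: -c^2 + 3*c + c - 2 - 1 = -c^2 + 4*c - 3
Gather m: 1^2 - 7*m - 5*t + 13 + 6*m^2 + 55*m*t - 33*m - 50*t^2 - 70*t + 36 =6*m^2 + m*(55*t - 40) - 50*t^2 - 75*t + 50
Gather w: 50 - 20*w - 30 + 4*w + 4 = 24 - 16*w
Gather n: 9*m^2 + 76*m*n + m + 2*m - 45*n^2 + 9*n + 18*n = 9*m^2 + 3*m - 45*n^2 + n*(76*m + 27)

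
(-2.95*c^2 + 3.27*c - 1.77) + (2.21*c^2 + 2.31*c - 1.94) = -0.74*c^2 + 5.58*c - 3.71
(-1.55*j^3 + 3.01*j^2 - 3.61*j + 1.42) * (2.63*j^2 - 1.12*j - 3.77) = -4.0765*j^5 + 9.6523*j^4 - 7.022*j^3 - 3.5699*j^2 + 12.0193*j - 5.3534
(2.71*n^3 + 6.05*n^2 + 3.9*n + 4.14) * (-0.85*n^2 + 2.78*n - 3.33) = -2.3035*n^5 + 2.3913*n^4 + 4.4797*n^3 - 12.8235*n^2 - 1.4778*n - 13.7862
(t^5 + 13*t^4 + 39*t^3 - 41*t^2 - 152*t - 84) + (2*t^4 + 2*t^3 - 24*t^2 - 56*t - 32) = t^5 + 15*t^4 + 41*t^3 - 65*t^2 - 208*t - 116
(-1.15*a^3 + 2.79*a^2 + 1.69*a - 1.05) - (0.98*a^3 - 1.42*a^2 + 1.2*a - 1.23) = -2.13*a^3 + 4.21*a^2 + 0.49*a + 0.18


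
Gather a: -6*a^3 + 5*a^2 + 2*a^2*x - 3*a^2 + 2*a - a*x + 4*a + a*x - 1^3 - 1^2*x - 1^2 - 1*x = -6*a^3 + a^2*(2*x + 2) + 6*a - 2*x - 2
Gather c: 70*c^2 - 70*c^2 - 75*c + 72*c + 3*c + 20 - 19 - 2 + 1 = 0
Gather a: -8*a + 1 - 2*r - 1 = -8*a - 2*r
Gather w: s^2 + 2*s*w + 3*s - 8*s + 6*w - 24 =s^2 - 5*s + w*(2*s + 6) - 24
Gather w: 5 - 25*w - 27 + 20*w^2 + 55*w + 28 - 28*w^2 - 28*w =-8*w^2 + 2*w + 6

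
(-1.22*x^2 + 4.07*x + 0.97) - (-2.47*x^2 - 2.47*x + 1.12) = 1.25*x^2 + 6.54*x - 0.15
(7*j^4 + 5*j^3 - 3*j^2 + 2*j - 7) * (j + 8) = 7*j^5 + 61*j^4 + 37*j^3 - 22*j^2 + 9*j - 56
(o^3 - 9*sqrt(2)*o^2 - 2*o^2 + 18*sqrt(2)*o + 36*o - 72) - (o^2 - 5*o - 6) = o^3 - 9*sqrt(2)*o^2 - 3*o^2 + 18*sqrt(2)*o + 41*o - 66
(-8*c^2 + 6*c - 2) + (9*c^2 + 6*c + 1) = c^2 + 12*c - 1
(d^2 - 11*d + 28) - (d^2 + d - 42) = 70 - 12*d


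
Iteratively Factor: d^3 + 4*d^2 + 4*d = (d + 2)*(d^2 + 2*d) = d*(d + 2)*(d + 2)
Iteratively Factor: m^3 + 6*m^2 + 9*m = (m)*(m^2 + 6*m + 9) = m*(m + 3)*(m + 3)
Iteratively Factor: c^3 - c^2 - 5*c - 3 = (c + 1)*(c^2 - 2*c - 3) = (c - 3)*(c + 1)*(c + 1)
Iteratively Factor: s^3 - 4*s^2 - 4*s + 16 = (s + 2)*(s^2 - 6*s + 8) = (s - 2)*(s + 2)*(s - 4)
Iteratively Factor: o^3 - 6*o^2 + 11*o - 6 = (o - 1)*(o^2 - 5*o + 6) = (o - 3)*(o - 1)*(o - 2)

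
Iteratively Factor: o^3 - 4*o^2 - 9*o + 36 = (o - 4)*(o^2 - 9) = (o - 4)*(o + 3)*(o - 3)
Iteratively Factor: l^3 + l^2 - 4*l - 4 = (l - 2)*(l^2 + 3*l + 2) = (l - 2)*(l + 2)*(l + 1)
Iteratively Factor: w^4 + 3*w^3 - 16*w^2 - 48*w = (w + 3)*(w^3 - 16*w) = w*(w + 3)*(w^2 - 16) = w*(w + 3)*(w + 4)*(w - 4)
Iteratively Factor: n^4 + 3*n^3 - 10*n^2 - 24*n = (n + 4)*(n^3 - n^2 - 6*n) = n*(n + 4)*(n^2 - n - 6) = n*(n - 3)*(n + 4)*(n + 2)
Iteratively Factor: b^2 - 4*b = (b - 4)*(b)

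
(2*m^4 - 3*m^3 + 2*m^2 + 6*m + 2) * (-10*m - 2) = -20*m^5 + 26*m^4 - 14*m^3 - 64*m^2 - 32*m - 4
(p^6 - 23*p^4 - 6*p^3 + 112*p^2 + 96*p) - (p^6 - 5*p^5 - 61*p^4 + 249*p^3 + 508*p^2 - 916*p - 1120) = 5*p^5 + 38*p^4 - 255*p^3 - 396*p^2 + 1012*p + 1120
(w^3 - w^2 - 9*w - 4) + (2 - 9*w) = w^3 - w^2 - 18*w - 2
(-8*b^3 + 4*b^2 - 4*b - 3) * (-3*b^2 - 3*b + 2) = 24*b^5 + 12*b^4 - 16*b^3 + 29*b^2 + b - 6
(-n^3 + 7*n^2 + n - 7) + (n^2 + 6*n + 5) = -n^3 + 8*n^2 + 7*n - 2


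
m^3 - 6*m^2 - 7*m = m*(m - 7)*(m + 1)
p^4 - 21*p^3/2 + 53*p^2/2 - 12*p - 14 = (p - 7)*(p - 2)^2*(p + 1/2)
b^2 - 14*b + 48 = (b - 8)*(b - 6)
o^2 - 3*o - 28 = (o - 7)*(o + 4)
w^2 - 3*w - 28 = (w - 7)*(w + 4)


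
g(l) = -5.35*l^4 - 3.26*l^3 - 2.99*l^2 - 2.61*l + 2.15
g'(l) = -21.4*l^3 - 9.78*l^2 - 5.98*l - 2.61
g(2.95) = -520.44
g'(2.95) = -654.75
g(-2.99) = -357.24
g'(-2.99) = 499.88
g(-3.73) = -896.13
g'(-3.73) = 994.18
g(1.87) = -99.93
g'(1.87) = -187.93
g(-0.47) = 2.79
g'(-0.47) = 0.26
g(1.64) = -63.25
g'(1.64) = -133.12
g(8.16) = -25709.51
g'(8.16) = -12330.06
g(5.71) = -6404.35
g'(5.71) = -4339.65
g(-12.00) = -105701.41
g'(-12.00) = 35640.03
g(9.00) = -37741.42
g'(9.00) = -16449.21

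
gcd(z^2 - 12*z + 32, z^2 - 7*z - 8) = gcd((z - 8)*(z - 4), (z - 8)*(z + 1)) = z - 8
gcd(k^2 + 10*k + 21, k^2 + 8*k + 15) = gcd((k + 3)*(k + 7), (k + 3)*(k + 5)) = k + 3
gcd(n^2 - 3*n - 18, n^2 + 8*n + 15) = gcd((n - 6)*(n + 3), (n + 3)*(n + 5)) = n + 3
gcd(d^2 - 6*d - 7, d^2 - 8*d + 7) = d - 7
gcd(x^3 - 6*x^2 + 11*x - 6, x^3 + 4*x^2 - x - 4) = x - 1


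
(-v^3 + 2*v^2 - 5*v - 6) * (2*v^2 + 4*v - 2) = -2*v^5 - 36*v^2 - 14*v + 12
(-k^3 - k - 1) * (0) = 0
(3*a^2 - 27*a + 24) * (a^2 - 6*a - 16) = 3*a^4 - 45*a^3 + 138*a^2 + 288*a - 384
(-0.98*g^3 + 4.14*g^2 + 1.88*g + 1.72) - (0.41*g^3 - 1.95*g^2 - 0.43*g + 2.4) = -1.39*g^3 + 6.09*g^2 + 2.31*g - 0.68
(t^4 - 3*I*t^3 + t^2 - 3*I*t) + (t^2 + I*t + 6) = t^4 - 3*I*t^3 + 2*t^2 - 2*I*t + 6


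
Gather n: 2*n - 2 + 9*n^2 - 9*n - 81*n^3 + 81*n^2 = -81*n^3 + 90*n^2 - 7*n - 2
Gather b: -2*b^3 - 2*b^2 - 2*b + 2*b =-2*b^3 - 2*b^2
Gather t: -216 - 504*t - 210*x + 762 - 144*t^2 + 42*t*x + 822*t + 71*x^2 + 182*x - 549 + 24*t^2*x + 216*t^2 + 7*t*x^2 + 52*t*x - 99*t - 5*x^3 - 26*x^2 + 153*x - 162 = t^2*(24*x + 72) + t*(7*x^2 + 94*x + 219) - 5*x^3 + 45*x^2 + 125*x - 165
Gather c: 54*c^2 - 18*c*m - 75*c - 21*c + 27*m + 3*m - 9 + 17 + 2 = 54*c^2 + c*(-18*m - 96) + 30*m + 10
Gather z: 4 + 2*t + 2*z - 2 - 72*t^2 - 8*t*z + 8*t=-72*t^2 + 10*t + z*(2 - 8*t) + 2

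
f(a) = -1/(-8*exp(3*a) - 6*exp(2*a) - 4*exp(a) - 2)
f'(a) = -(24*exp(3*a) + 12*exp(2*a) + 4*exp(a))/(-8*exp(3*a) - 6*exp(2*a) - 4*exp(a) - 2)^2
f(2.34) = 0.00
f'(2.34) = -0.00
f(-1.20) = 0.25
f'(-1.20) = -0.19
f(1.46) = 0.00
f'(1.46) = -0.00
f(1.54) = 0.00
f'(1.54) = -0.00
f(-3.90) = 0.48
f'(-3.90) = -0.02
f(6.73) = 0.00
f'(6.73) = -0.00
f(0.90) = 0.01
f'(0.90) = -0.02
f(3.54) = 0.00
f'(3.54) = -0.00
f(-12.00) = 0.50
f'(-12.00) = 0.00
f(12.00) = 0.00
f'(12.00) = 0.00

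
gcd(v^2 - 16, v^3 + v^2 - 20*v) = v - 4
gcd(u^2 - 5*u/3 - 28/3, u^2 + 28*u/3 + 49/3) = u + 7/3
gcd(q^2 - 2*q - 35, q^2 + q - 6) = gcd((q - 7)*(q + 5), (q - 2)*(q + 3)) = 1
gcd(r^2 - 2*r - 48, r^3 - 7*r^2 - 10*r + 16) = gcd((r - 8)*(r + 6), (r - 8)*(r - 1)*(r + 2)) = r - 8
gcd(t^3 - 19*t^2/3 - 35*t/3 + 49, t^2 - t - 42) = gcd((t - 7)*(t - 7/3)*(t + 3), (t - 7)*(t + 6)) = t - 7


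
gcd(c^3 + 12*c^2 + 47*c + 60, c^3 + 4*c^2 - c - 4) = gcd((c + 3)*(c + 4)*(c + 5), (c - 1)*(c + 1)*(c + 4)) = c + 4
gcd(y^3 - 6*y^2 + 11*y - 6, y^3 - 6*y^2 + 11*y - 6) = y^3 - 6*y^2 + 11*y - 6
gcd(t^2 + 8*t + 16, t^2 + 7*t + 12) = t + 4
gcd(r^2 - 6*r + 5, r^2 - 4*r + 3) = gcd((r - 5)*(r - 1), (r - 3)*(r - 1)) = r - 1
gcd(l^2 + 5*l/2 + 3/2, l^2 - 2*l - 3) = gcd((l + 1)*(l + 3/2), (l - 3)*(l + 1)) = l + 1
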